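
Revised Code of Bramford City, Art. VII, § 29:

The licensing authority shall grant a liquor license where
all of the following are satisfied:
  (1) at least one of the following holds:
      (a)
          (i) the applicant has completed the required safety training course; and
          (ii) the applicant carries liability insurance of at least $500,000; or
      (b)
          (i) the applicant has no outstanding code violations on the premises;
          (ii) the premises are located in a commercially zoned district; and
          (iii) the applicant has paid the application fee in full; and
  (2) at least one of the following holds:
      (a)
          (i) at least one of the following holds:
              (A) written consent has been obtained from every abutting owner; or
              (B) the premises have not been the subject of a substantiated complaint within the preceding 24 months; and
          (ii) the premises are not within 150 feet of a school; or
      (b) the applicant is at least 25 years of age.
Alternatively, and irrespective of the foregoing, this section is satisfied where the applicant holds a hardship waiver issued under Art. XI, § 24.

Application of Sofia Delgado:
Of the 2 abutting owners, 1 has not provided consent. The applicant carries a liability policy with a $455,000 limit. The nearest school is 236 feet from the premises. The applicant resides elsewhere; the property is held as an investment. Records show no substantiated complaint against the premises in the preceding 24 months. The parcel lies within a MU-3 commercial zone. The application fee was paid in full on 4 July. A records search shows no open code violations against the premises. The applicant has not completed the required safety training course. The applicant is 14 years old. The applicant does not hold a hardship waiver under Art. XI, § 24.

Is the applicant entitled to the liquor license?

Yes — granted.

(i) safety training — not met.
(ii) insurance ≥ $500,000 — not satisfied.
(a) = F AND F = false.
(i) no code violations — met.
(ii) commercially zoned — satisfied.
(iii) fee paid — met.
(b): T AND T AND T → true.
(1) = F OR T = true.
(A) all abutters consent — fails.
(B) no complaint in 24 mo. — satisfied.
So (i) is satisfied (F OR T).
(ii) ≥150 ft from school — met.
(a) = T AND T = true.
(b) age ≥ 25 — not met.
(2) = T OR F = true.
Overall = T AND T = true.
Exception (hardship waiver) — not satisfied.
Result: main true OR exception false → true.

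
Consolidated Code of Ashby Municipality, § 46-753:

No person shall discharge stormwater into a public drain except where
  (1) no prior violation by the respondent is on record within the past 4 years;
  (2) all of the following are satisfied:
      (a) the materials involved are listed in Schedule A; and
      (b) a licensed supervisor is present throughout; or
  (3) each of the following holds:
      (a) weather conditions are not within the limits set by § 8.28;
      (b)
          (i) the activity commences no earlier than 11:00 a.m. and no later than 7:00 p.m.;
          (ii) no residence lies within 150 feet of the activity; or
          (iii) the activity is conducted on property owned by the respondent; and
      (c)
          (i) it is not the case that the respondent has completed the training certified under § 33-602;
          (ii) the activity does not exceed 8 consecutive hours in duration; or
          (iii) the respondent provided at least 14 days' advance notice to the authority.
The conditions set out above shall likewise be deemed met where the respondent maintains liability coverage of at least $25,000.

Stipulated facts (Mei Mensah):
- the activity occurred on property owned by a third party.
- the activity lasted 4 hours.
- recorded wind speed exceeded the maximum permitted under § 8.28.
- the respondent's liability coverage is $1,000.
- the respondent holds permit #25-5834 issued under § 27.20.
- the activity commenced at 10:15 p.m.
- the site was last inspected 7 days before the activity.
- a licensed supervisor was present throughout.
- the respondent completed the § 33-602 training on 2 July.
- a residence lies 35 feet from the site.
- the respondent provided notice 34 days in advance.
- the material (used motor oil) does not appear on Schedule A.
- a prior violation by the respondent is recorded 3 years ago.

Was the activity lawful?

(1) no prior violation — not met.
(a) Schedule A material — not satisfied.
(b) supervisor present — met.
So (2) is not satisfied (F AND T).
(a) not (weather ok) — holds.
(i) start within hours — fails.
(ii) no residence in 150 ft — fails.
(iii) own property — not satisfied.
(b): F OR F OR F → false.
(i) not (training certified) — not met.
(ii) ≤ 8 hrs duration — holds.
(iii) ≥14 days' notice — satisfied.
So (c) is satisfied (F OR T OR T).
So (3) is not satisfied (T AND F AND T).
Overall = F OR F OR F = false.
Exception (coverage ≥ $25,000) — not satisfied.
Result: main false OR exception false → false.

No — unlawful.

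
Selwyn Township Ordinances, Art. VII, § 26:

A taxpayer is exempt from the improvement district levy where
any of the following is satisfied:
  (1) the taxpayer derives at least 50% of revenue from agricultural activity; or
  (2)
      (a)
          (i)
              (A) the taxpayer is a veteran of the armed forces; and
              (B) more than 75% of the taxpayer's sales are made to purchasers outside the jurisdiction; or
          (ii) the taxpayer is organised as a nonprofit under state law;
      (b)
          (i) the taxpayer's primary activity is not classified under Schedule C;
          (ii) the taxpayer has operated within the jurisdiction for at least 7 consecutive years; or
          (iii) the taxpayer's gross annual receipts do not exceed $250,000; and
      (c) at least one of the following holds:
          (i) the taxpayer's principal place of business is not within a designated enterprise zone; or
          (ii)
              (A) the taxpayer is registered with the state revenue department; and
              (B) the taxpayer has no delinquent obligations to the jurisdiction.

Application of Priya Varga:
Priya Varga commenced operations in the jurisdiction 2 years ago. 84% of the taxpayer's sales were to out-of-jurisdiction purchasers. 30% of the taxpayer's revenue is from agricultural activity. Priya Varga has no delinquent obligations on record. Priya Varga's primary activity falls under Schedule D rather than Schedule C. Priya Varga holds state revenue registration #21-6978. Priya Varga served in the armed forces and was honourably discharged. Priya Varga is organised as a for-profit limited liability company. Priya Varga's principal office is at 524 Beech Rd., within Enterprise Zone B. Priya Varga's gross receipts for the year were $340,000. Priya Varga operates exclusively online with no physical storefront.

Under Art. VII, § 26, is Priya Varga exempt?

Yes — exempt.

(1) ≥50% agricultural — fails.
(A) veteran — met.
(B) >75% out-of-jur. sales — holds.
(i): T AND T → true.
(ii) nonprofit — not met.
(a): T OR F → true.
(i) not (Schedule C activity) — satisfied.
(ii) ≥ 7 yrs in jurisdiction — fails.
(iii) receipts ≤ $250,000 — not met.
(b): T OR F OR F → true.
(i) not (in enterprise zone) — fails.
(A) state-registered — satisfied.
(B) no delinquency — met.
So (ii) is satisfied (T AND T).
(c) = F OR T = true.
(2) = T AND T AND T = true.
Overall = F OR T = true.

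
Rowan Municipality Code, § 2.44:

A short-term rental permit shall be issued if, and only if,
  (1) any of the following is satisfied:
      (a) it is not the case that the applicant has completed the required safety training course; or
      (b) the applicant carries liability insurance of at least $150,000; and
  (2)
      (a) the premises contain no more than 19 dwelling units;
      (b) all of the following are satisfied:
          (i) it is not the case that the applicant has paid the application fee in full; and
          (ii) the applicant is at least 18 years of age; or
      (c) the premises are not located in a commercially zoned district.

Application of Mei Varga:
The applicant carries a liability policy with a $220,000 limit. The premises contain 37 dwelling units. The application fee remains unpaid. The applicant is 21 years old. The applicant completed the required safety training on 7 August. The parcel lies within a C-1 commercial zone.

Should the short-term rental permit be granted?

Yes — granted.

(a) not (safety training) — fails.
(b) insurance ≥ $150,000 — satisfied.
So (1) is satisfied (F OR T).
(a) ≤ 19 units — fails.
(i) not (fee paid) — holds.
(ii) age ≥ 18 — holds.
So (b) is satisfied (T AND T).
(c) not (commercially zoned) — not met.
So (2) is satisfied (F OR T OR F).
So Overall is satisfied (T AND T).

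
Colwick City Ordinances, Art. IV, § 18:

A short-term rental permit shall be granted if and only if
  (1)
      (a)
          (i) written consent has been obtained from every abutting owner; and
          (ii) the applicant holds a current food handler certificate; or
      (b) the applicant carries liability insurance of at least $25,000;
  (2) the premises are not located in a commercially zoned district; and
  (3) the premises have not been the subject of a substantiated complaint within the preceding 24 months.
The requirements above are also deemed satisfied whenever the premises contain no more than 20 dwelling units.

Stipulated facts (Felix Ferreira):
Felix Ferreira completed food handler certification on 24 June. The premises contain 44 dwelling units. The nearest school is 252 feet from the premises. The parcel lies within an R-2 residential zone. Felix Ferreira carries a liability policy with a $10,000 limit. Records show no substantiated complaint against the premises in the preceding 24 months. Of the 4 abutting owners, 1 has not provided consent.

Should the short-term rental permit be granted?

(i) all abutters consent — not satisfied.
(ii) food handler cert. — satisfied.
(a): F AND T → false.
(b) insurance ≥ $25,000 — fails.
(1) = F OR F = false.
(2) not (commercially zoned) — satisfied.
(3) no complaint in 24 mo. — met.
Overall: F AND T AND T → false.
Exception (≤ 20 units) — not satisfied.
Result: main false OR exception false → false.

No — denied.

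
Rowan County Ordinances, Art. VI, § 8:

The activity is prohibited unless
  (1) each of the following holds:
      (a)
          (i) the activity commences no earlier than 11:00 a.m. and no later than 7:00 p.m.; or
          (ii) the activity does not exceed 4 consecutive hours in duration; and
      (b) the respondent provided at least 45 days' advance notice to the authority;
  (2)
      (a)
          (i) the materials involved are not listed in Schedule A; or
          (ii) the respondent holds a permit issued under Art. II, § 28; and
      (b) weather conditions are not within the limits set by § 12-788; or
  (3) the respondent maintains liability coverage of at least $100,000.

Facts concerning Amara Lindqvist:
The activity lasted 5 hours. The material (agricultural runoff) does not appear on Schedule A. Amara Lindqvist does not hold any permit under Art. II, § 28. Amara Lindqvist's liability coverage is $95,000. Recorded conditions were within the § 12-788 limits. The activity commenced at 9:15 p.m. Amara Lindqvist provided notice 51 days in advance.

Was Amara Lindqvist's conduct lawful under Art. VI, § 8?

(i) start within hours — fails.
(ii) ≤ 4 hrs duration — not satisfied.
(a) = F OR F = false.
(b) ≥45 days' notice — satisfied.
So (1) is not satisfied (F AND T).
(i) not (Schedule A material) — holds.
(ii) holds permit — not satisfied.
(a) = T OR F = true.
(b) not (weather ok) — not met.
So (2) is not satisfied (T AND F).
(3) coverage ≥ $100,000 — not met.
So Overall is not satisfied (F OR F OR F).

No — unlawful.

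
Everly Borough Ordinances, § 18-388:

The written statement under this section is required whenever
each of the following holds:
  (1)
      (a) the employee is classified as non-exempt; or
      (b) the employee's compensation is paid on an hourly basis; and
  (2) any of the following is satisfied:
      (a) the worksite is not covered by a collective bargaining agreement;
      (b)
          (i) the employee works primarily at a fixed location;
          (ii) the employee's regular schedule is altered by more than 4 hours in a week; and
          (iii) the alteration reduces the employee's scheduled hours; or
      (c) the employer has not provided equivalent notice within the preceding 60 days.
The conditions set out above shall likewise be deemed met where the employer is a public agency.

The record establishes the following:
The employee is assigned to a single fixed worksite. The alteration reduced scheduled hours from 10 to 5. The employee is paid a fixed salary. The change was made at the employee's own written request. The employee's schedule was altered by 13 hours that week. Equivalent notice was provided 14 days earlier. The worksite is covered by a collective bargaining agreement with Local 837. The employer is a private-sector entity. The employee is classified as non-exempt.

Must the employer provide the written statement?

Yes — required.

(a) non-exempt — met.
(b) hourly-paid — not satisfied.
(1) = T OR F = true.
(a) no CBA — not satisfied.
(i) fixed location — holds.
(ii) schedule shift > 4h — met.
(iii) hours reduced — holds.
(b): T AND T AND T → true.
(c) no recent notice — fails.
(2) = F OR T OR F = true.
Overall = T AND T = true.
Exception (public agency) — not satisfied.
Result: main true OR exception false → true.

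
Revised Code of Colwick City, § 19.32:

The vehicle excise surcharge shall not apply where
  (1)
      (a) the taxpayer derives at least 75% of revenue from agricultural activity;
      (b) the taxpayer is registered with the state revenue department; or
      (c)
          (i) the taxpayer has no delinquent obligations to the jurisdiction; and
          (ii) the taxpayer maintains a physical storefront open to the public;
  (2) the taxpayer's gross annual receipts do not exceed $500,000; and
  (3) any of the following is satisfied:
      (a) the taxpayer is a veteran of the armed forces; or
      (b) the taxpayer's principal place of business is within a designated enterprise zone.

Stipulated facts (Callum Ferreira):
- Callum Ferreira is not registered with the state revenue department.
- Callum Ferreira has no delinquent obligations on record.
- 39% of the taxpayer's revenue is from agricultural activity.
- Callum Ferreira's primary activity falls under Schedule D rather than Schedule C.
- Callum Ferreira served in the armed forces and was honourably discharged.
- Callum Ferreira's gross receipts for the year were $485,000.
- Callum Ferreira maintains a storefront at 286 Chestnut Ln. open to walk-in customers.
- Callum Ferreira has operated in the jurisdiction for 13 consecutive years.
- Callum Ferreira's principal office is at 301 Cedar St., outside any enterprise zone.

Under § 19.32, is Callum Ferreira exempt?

(a) ≥75% agricultural — not met.
(b) state-registered — not met.
(i) no delinquency — holds.
(ii) has storefront — holds.
(c) = T AND T = true.
So (1) is satisfied (F OR F OR T).
(2) receipts ≤ $500,000 — satisfied.
(a) veteran — met.
(b) in enterprise zone — not met.
(3): T OR F → true.
Overall: T AND T AND T → true.

Yes — exempt.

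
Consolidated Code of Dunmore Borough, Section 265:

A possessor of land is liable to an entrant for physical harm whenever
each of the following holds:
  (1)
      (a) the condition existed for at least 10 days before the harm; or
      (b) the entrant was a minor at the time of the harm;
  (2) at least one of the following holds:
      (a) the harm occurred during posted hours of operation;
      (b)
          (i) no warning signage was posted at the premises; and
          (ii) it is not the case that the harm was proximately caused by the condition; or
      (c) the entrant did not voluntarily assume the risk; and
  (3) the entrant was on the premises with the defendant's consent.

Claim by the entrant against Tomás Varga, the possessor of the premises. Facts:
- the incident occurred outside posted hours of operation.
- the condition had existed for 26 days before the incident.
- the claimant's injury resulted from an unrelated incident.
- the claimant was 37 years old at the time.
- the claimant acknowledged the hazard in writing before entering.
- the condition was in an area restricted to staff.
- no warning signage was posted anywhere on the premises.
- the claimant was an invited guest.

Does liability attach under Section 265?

(a) condition ≥10 days old — holds.
(b) entrant a minor — not satisfied.
(1) = T OR F = true.
(a) during posted hours — fails.
(i) no signage posted — met.
(ii) not (proximate cause) — holds.
(b): T AND T → true.
(c) no assumed risk — not satisfied.
(2) = F OR T OR F = true.
(3) consent to enter — holds.
Overall: T AND T AND T → true.

Yes — liable.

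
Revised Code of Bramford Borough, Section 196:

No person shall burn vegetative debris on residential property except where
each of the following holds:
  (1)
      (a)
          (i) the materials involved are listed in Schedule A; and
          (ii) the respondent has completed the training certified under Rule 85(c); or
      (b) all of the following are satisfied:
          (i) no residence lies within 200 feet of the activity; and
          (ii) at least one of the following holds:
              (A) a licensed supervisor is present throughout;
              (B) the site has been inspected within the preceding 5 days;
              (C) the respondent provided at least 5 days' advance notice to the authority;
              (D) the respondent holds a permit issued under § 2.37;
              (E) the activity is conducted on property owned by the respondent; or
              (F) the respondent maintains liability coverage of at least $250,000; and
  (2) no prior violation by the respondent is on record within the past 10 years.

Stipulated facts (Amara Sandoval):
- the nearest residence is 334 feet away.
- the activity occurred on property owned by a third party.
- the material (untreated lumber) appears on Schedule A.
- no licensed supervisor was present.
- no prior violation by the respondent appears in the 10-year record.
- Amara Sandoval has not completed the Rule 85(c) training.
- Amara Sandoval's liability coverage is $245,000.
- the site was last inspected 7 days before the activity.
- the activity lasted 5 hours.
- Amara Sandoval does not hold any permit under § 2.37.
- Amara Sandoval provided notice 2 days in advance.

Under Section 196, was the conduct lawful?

No — unlawful.

(i) Schedule A material — satisfied.
(ii) training certified — fails.
So (a) is not satisfied (T AND F).
(i) no residence in 200 ft — met.
(A) supervisor present — not satisfied.
(B) site inspected — fails.
(C) ≥5 days' notice — fails.
(D) holds permit — not satisfied.
(E) own property — not satisfied.
(F) coverage ≥ $250,000 — fails.
So (ii) is not satisfied (F OR F OR F OR F OR F OR F).
So (b) is not satisfied (T AND F).
(1) = F OR F = false.
(2) no prior violation — holds.
So Overall is not satisfied (F AND T).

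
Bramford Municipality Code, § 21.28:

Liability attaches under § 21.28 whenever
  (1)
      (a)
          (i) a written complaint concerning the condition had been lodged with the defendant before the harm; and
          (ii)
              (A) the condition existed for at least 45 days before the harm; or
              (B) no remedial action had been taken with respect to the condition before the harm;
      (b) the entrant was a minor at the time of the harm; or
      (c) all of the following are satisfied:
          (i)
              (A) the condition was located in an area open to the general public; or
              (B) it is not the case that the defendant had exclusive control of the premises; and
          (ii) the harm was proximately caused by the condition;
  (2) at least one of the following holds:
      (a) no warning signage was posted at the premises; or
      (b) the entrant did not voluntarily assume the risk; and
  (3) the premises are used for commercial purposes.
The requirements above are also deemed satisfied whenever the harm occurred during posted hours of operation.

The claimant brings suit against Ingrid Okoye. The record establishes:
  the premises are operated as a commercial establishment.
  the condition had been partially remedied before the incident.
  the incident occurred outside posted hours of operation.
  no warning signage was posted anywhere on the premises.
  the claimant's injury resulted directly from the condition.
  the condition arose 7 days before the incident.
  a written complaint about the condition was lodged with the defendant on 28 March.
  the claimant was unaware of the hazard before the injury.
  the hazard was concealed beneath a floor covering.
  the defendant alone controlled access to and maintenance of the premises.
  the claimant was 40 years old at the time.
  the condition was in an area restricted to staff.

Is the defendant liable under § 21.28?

No — not liable.

(i) complaint lodged — satisfied.
(A) condition ≥45 days old — fails.
(B) no remedial action — fails.
(ii) = F OR F = false.
So (a) is not satisfied (T AND F).
(b) entrant a minor — not satisfied.
(A) public area — not met.
(B) not (exclusive control) — fails.
(i): F OR F → false.
(ii) proximate cause — met.
(c): F AND T → false.
(1): F OR F OR F → false.
(a) no signage posted — satisfied.
(b) no assumed risk — satisfied.
So (2) is satisfied (T OR T).
(3) commercial use — satisfied.
Overall: F AND T AND T → false.
Exception (during posted hours) — not satisfied.
Result: main false OR exception false → false.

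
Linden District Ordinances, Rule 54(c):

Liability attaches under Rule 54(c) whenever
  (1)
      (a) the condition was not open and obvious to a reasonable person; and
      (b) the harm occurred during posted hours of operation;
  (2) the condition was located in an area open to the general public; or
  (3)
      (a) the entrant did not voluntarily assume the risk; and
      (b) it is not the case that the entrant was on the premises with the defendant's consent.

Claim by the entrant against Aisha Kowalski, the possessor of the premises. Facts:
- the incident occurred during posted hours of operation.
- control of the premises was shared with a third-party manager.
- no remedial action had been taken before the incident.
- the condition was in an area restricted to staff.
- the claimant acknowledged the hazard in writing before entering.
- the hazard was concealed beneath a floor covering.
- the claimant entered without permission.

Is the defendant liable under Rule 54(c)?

Yes — liable.

(a) not open/obvious — satisfied.
(b) during posted hours — holds.
(1): T AND T → true.
(2) public area — not met.
(a) no assumed risk — not satisfied.
(b) not (consent to enter) — satisfied.
(3) = F AND T = false.
So Overall is satisfied (T OR F OR F).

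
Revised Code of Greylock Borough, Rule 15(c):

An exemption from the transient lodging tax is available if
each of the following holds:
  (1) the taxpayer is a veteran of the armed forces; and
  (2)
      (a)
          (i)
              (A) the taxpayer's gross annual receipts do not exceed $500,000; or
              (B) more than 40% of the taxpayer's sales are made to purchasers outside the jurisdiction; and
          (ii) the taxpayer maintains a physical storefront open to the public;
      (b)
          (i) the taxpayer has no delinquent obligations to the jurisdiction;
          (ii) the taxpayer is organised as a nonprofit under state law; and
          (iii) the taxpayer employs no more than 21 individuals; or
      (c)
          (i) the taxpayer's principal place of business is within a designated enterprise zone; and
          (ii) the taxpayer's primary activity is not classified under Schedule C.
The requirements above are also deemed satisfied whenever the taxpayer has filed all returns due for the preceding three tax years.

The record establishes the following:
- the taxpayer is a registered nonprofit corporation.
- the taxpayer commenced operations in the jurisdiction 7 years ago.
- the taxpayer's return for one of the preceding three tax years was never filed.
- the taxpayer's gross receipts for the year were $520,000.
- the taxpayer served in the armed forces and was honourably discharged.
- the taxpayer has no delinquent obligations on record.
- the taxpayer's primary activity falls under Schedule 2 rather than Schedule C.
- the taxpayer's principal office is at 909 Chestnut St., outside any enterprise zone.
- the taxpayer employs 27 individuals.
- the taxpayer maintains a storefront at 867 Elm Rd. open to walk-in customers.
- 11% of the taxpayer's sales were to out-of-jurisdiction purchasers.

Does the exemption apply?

(1) veteran — met.
(A) receipts ≤ $500,000 — not met.
(B) >40% out-of-jur. sales — fails.
(i): F OR F → false.
(ii) has storefront — holds.
(a) = F AND T = false.
(i) no delinquency — satisfied.
(ii) nonprofit — satisfied.
(iii) ≤ 21 employees — fails.
(b) = T AND T AND F = false.
(i) in enterprise zone — not satisfied.
(ii) not (Schedule C activity) — holds.
(c) = F AND T = false.
(2) = F OR F OR F = false.
Overall = T AND F = false.
Exception (returns current) — not satisfied.
Result: main false OR exception false → false.

No — not exempt.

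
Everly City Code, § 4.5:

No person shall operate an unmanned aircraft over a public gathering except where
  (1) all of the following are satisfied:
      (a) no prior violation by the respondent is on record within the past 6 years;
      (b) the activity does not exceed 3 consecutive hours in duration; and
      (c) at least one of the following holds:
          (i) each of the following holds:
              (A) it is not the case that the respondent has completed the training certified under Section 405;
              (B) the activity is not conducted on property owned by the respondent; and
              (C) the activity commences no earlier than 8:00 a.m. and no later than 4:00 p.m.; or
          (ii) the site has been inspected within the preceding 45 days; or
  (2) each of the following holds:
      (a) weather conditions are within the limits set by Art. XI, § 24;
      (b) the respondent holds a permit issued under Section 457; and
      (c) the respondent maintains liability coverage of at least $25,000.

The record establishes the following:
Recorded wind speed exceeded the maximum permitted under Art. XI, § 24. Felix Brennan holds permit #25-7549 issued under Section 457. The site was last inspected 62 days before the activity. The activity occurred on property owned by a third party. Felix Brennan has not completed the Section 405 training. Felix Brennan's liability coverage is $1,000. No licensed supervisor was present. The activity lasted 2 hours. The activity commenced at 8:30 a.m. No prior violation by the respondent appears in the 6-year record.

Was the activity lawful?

(a) no prior violation — satisfied.
(b) ≤ 3 hrs duration — satisfied.
(A) not (training certified) — holds.
(B) not (own property) — satisfied.
(C) start within hours — met.
(i): T AND T AND T → true.
(ii) site inspected — fails.
So (c) is satisfied (T OR F).
So (1) is satisfied (T AND T AND T).
(a) weather ok — not met.
(b) holds permit — satisfied.
(c) coverage ≥ $25,000 — not met.
(2): F AND T AND F → false.
So Overall is satisfied (T OR F).

Yes — lawful.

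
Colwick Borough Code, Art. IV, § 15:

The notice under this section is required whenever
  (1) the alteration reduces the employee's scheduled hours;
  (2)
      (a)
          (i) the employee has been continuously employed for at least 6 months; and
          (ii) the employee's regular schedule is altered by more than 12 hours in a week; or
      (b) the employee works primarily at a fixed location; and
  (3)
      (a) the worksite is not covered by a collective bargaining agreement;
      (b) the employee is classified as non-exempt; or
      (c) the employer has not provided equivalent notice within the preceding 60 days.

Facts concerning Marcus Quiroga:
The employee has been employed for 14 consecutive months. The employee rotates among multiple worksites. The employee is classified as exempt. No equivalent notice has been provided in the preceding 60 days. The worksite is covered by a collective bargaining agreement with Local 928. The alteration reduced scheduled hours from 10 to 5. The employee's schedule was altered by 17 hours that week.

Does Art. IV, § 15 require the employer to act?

Yes — required.

(1) hours reduced — holds.
(i) tenure ≥ 6 mo. — met.
(ii) schedule shift > 12h — holds.
So (a) is satisfied (T AND T).
(b) fixed location — fails.
(2): T OR F → true.
(a) no CBA — fails.
(b) non-exempt — not met.
(c) no recent notice — satisfied.
(3): F OR F OR T → true.
So Overall is satisfied (T AND T AND T).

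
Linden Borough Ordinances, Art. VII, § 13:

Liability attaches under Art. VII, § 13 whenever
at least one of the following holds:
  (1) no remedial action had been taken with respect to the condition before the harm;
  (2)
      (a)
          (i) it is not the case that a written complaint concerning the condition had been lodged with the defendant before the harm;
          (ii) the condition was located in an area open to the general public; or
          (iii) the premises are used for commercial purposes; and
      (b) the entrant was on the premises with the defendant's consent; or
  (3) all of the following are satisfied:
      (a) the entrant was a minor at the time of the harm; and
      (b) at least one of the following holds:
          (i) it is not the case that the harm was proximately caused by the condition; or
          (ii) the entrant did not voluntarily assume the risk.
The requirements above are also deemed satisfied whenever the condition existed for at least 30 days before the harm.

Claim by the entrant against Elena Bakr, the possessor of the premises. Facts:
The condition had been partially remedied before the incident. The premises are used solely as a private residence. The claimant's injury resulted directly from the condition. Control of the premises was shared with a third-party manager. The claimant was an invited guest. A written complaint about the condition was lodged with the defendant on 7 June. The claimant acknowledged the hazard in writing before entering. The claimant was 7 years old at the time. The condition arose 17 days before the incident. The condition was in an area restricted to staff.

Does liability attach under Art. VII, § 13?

No — not liable.

(1) no remedial action — fails.
(i) not (complaint lodged) — not met.
(ii) public area — fails.
(iii) commercial use — fails.
(a) = F OR F OR F = false.
(b) consent to enter — satisfied.
(2) = F AND T = false.
(a) entrant a minor — satisfied.
(i) not (proximate cause) — not satisfied.
(ii) no assumed risk — not satisfied.
(b): F OR F → false.
(3): T AND F → false.
Overall: F OR F OR F → false.
Exception (condition ≥30 days old) — not satisfied.
Result: main false OR exception false → false.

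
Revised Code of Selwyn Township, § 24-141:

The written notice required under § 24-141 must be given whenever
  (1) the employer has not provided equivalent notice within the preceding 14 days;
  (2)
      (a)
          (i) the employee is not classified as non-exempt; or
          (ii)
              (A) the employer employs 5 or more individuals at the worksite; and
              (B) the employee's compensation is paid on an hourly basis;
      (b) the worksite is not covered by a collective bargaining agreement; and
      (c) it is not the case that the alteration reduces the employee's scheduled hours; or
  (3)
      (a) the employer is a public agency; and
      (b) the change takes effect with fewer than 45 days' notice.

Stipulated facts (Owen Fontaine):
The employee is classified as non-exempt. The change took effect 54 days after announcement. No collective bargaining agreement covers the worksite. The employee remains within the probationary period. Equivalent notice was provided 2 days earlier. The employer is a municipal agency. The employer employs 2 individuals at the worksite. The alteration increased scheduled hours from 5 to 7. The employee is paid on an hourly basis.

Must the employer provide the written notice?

(1) no recent notice — not satisfied.
(i) not (non-exempt) — not met.
(A) ≥ 5 at site — not satisfied.
(B) hourly-paid — met.
So (ii) is not satisfied (F AND T).
(a) = F OR F = false.
(b) no CBA — met.
(c) not (hours reduced) — satisfied.
So (2) is not satisfied (F AND T AND T).
(a) public agency — holds.
(b) < 45 days' notice — not satisfied.
(3): T AND F → false.
Overall = F OR F OR F = false.

No — not required.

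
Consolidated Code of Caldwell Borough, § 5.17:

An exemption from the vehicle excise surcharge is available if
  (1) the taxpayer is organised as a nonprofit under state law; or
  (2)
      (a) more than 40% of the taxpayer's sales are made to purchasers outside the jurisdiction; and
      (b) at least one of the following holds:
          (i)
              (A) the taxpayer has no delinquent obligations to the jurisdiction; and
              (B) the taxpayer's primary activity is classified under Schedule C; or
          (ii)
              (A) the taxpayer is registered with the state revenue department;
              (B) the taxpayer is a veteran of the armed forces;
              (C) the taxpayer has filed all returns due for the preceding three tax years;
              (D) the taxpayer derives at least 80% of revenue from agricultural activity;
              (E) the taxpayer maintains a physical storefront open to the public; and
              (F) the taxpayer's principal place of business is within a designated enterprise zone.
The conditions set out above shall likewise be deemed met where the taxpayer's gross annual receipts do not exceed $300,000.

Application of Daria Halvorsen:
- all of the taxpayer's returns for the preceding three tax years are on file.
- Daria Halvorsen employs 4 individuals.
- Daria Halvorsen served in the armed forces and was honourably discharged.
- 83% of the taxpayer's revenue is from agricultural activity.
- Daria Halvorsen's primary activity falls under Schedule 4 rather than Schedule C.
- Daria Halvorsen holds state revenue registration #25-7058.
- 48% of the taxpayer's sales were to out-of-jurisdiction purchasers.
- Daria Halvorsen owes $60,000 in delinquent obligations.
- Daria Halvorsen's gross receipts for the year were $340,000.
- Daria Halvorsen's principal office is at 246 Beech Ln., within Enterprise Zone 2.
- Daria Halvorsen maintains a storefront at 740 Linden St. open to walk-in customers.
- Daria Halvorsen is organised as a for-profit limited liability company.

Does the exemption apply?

(1) nonprofit — fails.
(a) >40% out-of-jur. sales — holds.
(A) no delinquency — not met.
(B) Schedule C activity — fails.
(i) = F AND F = false.
(A) state-registered — met.
(B) veteran — satisfied.
(C) returns current — satisfied.
(D) ≥80% agricultural — met.
(E) has storefront — holds.
(F) in enterprise zone — met.
So (ii) is satisfied (T AND T AND T AND T AND T AND T).
(b): F OR T → true.
So (2) is satisfied (T AND T).
Overall: F OR T → true.
Exception (receipts ≤ $300,000) — not satisfied.
Result: main true OR exception false → true.

Yes — exempt.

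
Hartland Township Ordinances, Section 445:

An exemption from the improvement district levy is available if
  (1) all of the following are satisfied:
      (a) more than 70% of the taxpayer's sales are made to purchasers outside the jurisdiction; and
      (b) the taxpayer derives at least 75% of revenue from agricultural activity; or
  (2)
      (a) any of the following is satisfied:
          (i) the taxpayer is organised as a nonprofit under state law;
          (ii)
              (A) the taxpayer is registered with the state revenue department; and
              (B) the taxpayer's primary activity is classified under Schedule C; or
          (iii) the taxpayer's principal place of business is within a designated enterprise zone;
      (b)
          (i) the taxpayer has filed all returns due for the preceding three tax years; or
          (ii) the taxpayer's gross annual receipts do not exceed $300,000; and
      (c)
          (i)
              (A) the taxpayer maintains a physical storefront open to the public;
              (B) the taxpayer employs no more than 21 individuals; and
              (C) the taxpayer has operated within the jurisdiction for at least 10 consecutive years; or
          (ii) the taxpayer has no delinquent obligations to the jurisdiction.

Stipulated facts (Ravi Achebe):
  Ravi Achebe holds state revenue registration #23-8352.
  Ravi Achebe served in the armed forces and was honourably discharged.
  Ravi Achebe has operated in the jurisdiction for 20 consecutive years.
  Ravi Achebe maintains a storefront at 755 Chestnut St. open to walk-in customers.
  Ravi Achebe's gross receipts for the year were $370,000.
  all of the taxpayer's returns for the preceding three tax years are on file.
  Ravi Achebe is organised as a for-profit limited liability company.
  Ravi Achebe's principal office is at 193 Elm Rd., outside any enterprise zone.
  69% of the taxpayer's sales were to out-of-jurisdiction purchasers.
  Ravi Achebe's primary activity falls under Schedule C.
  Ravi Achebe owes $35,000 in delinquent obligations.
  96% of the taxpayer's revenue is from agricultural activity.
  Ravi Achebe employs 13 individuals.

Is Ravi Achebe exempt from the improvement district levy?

Yes — exempt.

(a) >70% out-of-jur. sales — not satisfied.
(b) ≥75% agricultural — met.
(1) = F AND T = false.
(i) nonprofit — not satisfied.
(A) state-registered — holds.
(B) Schedule C activity — holds.
(ii): T AND T → true.
(iii) in enterprise zone — fails.
(a) = F OR T OR F = true.
(i) returns current — holds.
(ii) receipts ≤ $300,000 — fails.
(b) = T OR F = true.
(A) has storefront — met.
(B) ≤ 21 employees — satisfied.
(C) ≥ 10 yrs in jurisdiction — met.
(i) = T AND T AND T = true.
(ii) no delinquency — fails.
(c) = T OR F = true.
So (2) is satisfied (T AND T AND T).
Overall = F OR T = true.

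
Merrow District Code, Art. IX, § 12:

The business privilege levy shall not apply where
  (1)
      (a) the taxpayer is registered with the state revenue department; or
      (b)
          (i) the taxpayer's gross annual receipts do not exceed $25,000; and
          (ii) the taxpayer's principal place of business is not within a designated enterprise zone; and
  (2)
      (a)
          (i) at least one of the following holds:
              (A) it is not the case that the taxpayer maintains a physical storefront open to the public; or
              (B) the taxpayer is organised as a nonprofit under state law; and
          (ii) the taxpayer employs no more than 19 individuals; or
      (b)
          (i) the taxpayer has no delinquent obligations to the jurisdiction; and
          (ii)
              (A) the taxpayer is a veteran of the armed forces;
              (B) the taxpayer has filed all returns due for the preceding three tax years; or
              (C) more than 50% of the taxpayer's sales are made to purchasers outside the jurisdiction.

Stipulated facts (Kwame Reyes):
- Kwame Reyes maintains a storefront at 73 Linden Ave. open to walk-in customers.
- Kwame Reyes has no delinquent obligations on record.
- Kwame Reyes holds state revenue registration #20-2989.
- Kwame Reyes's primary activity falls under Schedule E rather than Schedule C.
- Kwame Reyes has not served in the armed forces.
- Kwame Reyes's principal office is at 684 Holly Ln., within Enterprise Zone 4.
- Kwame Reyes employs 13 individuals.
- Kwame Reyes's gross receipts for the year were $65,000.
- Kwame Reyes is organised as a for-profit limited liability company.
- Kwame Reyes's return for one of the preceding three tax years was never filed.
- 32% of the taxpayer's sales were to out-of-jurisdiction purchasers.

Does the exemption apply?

(a) state-registered — met.
(i) receipts ≤ $25,000 — not met.
(ii) not (in enterprise zone) — not satisfied.
So (b) is not satisfied (F AND F).
(1): T OR F → true.
(A) not (has storefront) — not met.
(B) nonprofit — fails.
(i): F OR F → false.
(ii) ≤ 19 employees — met.
(a) = F AND T = false.
(i) no delinquency — holds.
(A) veteran — not satisfied.
(B) returns current — fails.
(C) >50% out-of-jur. sales — fails.
(ii) = F OR F OR F = false.
So (b) is not satisfied (T AND F).
(2) = F OR F = false.
Overall = T AND F = false.

No — not exempt.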